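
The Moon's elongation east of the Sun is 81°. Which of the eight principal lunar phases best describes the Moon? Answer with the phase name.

81° lies in the first quarter sector of the 8-phase cycle.

first quarter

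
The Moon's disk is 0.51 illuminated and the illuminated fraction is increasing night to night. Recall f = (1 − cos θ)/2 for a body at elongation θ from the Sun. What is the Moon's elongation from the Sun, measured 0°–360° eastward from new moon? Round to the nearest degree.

From f = (1 − cos θ)/2: cos θ = 1 − 2×0.51 = -0.020; arccos → 91.1°.
The Moon is waxing (0°–180°), so θ = 91.1° directly.

91°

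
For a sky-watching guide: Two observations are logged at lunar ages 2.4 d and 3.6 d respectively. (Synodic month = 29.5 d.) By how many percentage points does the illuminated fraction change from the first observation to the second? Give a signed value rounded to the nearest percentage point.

θ₁ = 360° × 2.4/29.5 = 29.3°, f₁ = (1 − cos θ₁)/2 = 0.064.
θ₂ = 360° × 3.6/29.5 = 43.9°, f₂ = (1 − cos θ₂)/2 = 0.140.
Change = f₂ − f₁ = +0.076 → +8 percentage points.

+8 percentage points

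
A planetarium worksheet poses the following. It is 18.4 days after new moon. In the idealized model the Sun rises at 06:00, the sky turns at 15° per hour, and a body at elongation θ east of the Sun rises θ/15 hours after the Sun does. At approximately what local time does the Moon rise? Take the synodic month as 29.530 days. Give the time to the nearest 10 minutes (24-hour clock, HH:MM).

21:00

Phase angle: θ = 360°·(18.4 d)/(29.530 d) = 224.3°.
The Moon trails the Sun by θ/15 = 224.3/15 ≈ 14.95 hours.
06:00 + 14.954 h ≈ 20:57 → 21:00 to the nearest ten minutes.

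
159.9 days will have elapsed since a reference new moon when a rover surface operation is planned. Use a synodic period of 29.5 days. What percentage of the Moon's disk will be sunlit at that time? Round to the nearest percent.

94%

Reduce mod P: 159.9 − 5×29.5 = 12.40 d into the current lunation.
The Moon has covered 12.40/29.5 of its cycle, so θ ≈ 360° × 12.40/29.5 = 151.3°.
With cos θ = (-0.877), the lit fraction is (1 − (-0.877))/2 ≈ 0.939, so 94%.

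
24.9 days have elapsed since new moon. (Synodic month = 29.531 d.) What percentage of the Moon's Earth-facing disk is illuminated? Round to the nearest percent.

Elongation θ = 360° × 24.9/29.531 ≈ 303.5°.
With cos θ = 0.553, the lit fraction is (1 − 0.553)/2 ≈ 0.224, so 22%.

22%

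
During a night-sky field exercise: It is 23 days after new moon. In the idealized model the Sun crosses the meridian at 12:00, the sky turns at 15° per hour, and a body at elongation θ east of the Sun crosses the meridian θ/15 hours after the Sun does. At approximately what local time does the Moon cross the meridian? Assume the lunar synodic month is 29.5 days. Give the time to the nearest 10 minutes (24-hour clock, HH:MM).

06:40

Elongation θ = 360° × 23/29.5 ≈ 280.7°.
The Moon trails the Sun by θ/15 = 280.7/15 ≈ 18.71 hours.
12:00 + 18.712 h ≈ 06:43 → 06:40 to the nearest ten minutes.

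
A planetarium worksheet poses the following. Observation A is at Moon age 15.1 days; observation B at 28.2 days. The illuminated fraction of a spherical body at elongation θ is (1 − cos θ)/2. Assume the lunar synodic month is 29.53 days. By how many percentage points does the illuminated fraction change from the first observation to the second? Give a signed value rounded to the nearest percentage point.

θ₁ = 360° × 15.1/29.53 = 184.1°, f₁ = (1 − cos θ₁)/2 = 0.999.
θ₂ = 360° × 28.2/29.53 = 343.8°, f₂ = (1 − cos θ₂)/2 = 0.020.
Change = f₂ − f₁ = -0.979 → -98 percentage points.

-98 percentage points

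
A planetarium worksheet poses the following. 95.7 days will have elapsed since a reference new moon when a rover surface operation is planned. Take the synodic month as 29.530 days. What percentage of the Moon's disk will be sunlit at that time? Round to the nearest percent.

47%

Reduce mod P: 95.7 − 3×29.530 = 7.11 d into the current lunation.
The Moon has covered 7.11/29.530 of its cycle, so θ ≈ 360° × 7.11/29.530 = 86.7°.
Illuminated fraction = (1 − cos 86.7°)/2 = (1 − 0.058)/2 ≈ 0.471, so 47%.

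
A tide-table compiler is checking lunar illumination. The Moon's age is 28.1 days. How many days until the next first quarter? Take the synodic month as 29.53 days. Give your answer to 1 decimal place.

First quarter is 0.25 of the way through the cycle: age 0.25 × 29.53 = 7.383 d.
This lunation's first quarter (7.383 d) has passed, so add one period: 36.913 − 28.1 = 8.812 days.

8.8 days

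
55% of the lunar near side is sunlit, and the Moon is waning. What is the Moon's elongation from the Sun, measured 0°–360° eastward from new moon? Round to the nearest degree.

264°

Invert f = (1 − cos θ)/2 to get cos θ = 1 − 2(0.55) = -0.100, hence θ₀ = arccos -0.100 = 95.7°.
A waning Moon lies in 180°–360°, so θ = 360° − 95.7° = 264.3°.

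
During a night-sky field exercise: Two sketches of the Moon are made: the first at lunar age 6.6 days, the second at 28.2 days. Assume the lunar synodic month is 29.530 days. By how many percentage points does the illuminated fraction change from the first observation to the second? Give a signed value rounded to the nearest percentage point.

-40 pp

First observation: θ = 360°·6.6/29.530 = 80.5°, so f = 0.417.
Second observation: θ = 343.8°, f = 0.020.
Δf = 0.020 − 0.417 = -0.397, i.e. -40 pp.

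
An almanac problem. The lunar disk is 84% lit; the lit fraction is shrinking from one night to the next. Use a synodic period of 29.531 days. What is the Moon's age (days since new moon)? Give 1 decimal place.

18.6 days

cos θ = 1 − 2f = -0.680, giving a principal value of 132.8°.
A waning Moon lies in 180°–360°, so θ = 360° − 132.8° = 227.2°.
That fraction of the synodic month is 227.2/360 × 29.531 d ≈ 18.63 d.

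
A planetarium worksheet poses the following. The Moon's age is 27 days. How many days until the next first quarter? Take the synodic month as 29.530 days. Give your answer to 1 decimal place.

First quarter occurs at elongation 90°, i.e. at age 29.530 × 90/360 = 7.383 d.
Already past this cycle's first quarter; the next is at 7.383 + 29.530 = 36.913 d, so 36.913 − 27 = 9.913 days.

9.9 days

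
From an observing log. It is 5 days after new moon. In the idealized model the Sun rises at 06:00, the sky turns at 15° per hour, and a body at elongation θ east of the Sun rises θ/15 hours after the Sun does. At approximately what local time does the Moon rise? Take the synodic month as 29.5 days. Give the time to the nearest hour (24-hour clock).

10:00

Phase angle: θ = 360°·(5 d)/(29.5 d) = 61.0°.
The Moon trails the Sun by θ/15 = 61.0/15 ≈ 4.07 hours.
06:00 + 4.07 h ≈ 10:04 → 10:00 to the nearest hour.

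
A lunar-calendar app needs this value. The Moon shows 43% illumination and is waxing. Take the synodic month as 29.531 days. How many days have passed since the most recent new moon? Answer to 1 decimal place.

6.7 days

From f = (1 − cos θ)/2: cos θ = 1 − 2×0.43 = 0.140; arccos → 82.0°.
The Moon is waxing (0°–180°), so θ = 82.0° directly.
That fraction of the synodic month is 82.0/360 × 29.531 d ≈ 6.72 d.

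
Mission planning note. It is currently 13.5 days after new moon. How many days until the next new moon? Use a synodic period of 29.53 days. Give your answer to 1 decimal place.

The next new moon completes the synodic month: 29.53 − 13.5 = 16.030 days.

16.0 days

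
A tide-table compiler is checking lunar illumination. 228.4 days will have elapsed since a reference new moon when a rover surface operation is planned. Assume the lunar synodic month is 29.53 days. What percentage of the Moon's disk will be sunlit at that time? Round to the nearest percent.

55%

Reduce mod P: 228.4 − 7×29.53 = 21.69 d into the current lunation.
Elongation θ = 360° × 21.69/29.53 ≈ 264.4°.
With cos θ = (-0.097), the lit fraction is (1 − (-0.097))/2 ≈ 0.549, so 55%.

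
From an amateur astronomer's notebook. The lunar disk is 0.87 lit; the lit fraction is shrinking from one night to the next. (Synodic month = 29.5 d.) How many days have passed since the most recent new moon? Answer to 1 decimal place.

From f = (1 − cos θ)/2: cos θ = 1 − 2×0.87 = -0.740; arccos → 137.7°.
Since the Moon is past full (waning), take the reflex angle: θ = 360° − 137.7° = 222.3°.
Age = 29.5 × 222.3°/360° ≈ 18.21 days.

18.2 days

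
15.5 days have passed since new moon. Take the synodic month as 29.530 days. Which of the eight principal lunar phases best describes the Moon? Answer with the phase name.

full moon

θ ≈ 360° × 15.5/29.530 = 189°, which falls in the full moon sector.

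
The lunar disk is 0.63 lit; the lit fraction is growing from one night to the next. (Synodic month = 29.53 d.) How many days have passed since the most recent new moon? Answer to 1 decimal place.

cos θ = 1 − 2f = -0.260, giving a principal value of 105.1°.
The Moon is waxing (0°–180°), so θ = 105.1° directly.
Age = 29.53 × 105.1°/360° ≈ 8.62 days.

8.6 days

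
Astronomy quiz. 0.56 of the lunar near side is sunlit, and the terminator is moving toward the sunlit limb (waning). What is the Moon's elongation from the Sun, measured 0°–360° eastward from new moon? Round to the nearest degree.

263°

cos θ = 1 − 2f = -0.120, giving a principal value of 96.9°.
A waning Moon lies in 180°–360°, so θ = 360° − 96.9° = 263.1°.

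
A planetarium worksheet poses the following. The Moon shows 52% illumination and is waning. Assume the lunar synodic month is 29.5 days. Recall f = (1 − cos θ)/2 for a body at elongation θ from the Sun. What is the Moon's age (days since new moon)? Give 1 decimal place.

21.9 days

cos θ = 1 − 2f = -0.040, giving a principal value of 92.3°.
A waning Moon lies in 180°–360°, so θ = 360° − 92.3° = 267.7°.
Age = 29.5 × 267.7°/360° ≈ 21.94 days.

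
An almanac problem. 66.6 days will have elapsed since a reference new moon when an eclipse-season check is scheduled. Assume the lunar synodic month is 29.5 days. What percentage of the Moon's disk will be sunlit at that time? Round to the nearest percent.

66.6/29.5 = 2.258 lunations, so 2 complete cycles and 7.60 d into the next.
The Moon has covered 7.60/29.5 of its cycle, so θ ≈ 360° × 7.60/29.5 = 92.7°.
Illuminated fraction = (1 − cos 92.7°)/2 = (1 − (-0.048))/2 ≈ 0.524, so 52%.

52%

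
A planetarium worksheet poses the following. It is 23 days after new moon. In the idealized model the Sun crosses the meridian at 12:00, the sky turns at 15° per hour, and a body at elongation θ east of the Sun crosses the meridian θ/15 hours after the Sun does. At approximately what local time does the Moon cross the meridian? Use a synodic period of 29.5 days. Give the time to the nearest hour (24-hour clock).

07:00

Phase angle: θ = 360°·(23 d)/(29.5 d) = 280.7°.
At 15° of sky rotation per hour, 280.7° corresponds to a 18.71 h lag.
12:00 + 18.71 h ≈ 06:43 → 07:00 to the nearest hour.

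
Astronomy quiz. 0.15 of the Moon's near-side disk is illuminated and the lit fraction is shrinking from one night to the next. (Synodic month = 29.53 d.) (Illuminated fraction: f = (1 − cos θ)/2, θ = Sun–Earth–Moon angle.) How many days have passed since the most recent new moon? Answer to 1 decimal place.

25.8 days

Invert f = (1 − cos θ)/2 to get cos θ = 1 − 2(0.15) = 0.700, hence θ₀ = arccos 0.700 = 45.6°.
Waning ⇒ past full, so θ = 360° − 45.6° = 314.4°.
Age = 29.53 × 314.4°/360° ≈ 25.79 days.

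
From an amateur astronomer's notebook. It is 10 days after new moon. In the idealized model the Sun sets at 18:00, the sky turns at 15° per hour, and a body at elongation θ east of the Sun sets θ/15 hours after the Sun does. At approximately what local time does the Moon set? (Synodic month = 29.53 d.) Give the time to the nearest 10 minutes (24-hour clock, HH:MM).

02:10

Elongation θ = 360° × 10/29.53 ≈ 121.9°.
At 15° of sky rotation per hour, 121.9° corresponds to a 8.13 h lag.
18:00 + 8.127 h ≈ 02:08 → 02:10 to the nearest ten minutes.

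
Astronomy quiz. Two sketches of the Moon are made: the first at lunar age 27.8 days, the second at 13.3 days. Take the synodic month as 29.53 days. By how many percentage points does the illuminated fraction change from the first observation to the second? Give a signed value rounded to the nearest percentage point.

+94 percentage points

θ₁ = 360° × 27.8/29.53 = 338.9°, f₁ = (1 − cos θ₁)/2 = 0.033.
θ₂ = 360° × 13.3/29.53 = 162.1°, f₂ = (1 − cos θ₂)/2 = 0.976.
Change = f₂ − f₁ = +0.942 → +94 percentage points.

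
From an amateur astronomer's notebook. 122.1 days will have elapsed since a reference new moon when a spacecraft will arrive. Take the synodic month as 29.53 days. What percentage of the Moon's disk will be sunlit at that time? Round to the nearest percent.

17%

Reduce mod P: 122.1 − 4×29.53 = 3.98 d into the current lunation.
The Moon has covered 3.98/29.53 of its cycle, so θ ≈ 360° × 3.98/29.53 = 48.5°.
With cos θ = 0.662, the lit fraction is (1 − 0.662)/2 ≈ 0.169, so 17%.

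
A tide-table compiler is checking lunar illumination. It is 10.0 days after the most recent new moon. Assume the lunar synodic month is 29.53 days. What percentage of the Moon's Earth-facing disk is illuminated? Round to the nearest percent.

76%

Phase angle: θ = 360°·(10.0 d)/(29.53 d) = 121.9°.
Illuminated fraction = (1 − cos 121.9°)/2 = (1 − (-0.529))/2 ≈ 0.764, so 76%.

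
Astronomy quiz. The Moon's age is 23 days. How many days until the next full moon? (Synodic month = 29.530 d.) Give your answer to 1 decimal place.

21.3 days

Full moon is 0.5 of the way through the cycle: age 0.5 × 29.530 = 14.765 d.
This lunation's full moon (14.765 d) has passed, so add one period: 44.295 − 23 = 21.295 days.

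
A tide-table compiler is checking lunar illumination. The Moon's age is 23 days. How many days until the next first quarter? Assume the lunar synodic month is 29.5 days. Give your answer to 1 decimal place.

13.9 days

First quarter is 0.25 of the way through the cycle: age 0.25 × 29.5 = 7.375 d.
This lunation's first quarter (7.375 d) has passed, so add one period: 36.875 − 23 = 13.875 days.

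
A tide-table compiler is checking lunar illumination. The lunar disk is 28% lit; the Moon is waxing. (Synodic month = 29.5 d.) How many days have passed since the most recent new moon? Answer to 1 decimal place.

cos θ = 1 − 2f = 0.440, giving a principal value of 63.9°.
Waxing ⇒ before full, so θ = 63.9°.
That fraction of the synodic month is 63.9/360 × 29.5 d ≈ 5.24 d.

5.2 days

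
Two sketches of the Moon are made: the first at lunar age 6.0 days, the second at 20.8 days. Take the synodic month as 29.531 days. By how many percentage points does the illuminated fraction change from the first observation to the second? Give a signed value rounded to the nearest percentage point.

+29 pp

First observation: θ = 360°·6.0/29.531 = 73.1°, so f = 0.355.
Second observation: θ = 253.6°, f = 0.641.
Δf = 0.641 − 0.355 = +0.286, i.e. +29 pp.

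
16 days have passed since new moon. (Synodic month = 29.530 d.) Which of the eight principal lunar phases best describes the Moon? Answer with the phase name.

full moon

θ ≈ 360° × 16/29.530 = 195°, which falls in the full moon sector.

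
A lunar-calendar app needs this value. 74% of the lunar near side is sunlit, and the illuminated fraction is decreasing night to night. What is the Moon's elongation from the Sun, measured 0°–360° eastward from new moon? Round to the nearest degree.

From f = (1 − cos θ)/2: cos θ = 1 − 2×0.74 = -0.480; arccos → 118.7°.
Waning ⇒ past full, so θ = 360° − 118.7° = 241.3°.

241°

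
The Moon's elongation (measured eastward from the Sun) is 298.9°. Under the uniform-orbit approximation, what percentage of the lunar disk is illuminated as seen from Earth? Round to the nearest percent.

cos 298.9° = 0.483, so f = (1 − 0.483)/2 = 0.258, i.e. 26%.

26%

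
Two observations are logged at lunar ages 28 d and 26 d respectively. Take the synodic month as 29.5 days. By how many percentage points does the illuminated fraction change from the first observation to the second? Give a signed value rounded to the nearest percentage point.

θ₁ = 360° × 28/29.5 = 341.7°, f₁ = (1 − cos θ₁)/2 = 0.025.
θ₂ = 360° × 26/29.5 = 317.3°, f₂ = (1 − cos θ₂)/2 = 0.133.
Change = f₂ − f₁ = +0.107 → +11 percentage points.

+11 percentage points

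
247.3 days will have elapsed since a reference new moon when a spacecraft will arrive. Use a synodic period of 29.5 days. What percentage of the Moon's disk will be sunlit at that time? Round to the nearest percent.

87%

247.3 d spans 8 complete synodic months (8 × 29.5 = 236.00 d) plus 11.30 d.
Elongation θ = 360° × 11.30/29.5 ≈ 137.9°.
With cos θ = (-0.742), the lit fraction is (1 − (-0.742))/2 ≈ 0.871, so 87%.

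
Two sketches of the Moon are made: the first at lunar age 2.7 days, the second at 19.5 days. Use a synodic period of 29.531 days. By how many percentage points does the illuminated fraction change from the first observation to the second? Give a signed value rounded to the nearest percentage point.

+69 pp

First observation: θ = 360°·2.7/29.531 = 32.9°, so f = 0.080.
Second observation: θ = 237.7°, f = 0.767.
Δf = 0.767 − 0.080 = +0.687, i.e. +69 pp.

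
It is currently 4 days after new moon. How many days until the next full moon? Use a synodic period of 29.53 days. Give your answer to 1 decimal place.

10.8 days

Full moon occurs at elongation 180°, i.e. at age 29.53 × 180/360 = 14.765 d.
That is 14.765 − 4 = 10.765 days ahead.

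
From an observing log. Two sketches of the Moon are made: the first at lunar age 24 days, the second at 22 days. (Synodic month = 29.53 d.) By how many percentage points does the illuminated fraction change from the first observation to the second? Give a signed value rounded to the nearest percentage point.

+21 pp

First observation: θ = 360°·24/29.53 = 292.6°, so f = 0.308.
Second observation: θ = 268.2°, f = 0.516.
Δf = 0.516 − 0.308 = +0.208, i.e. +21 pp.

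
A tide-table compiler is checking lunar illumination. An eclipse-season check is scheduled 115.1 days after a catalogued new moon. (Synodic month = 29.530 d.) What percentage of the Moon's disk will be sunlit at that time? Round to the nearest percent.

10%

115.1/29.530 = 3.898 lunations, so 3 complete cycles and 26.51 d into the next.
The Moon has covered 26.51/29.530 of its cycle, so θ ≈ 360° × 26.51/29.530 = 323.2°.
Illuminated fraction = (1 − cos 323.2°)/2 = (1 − 0.801)/2 ≈ 0.100, so 10%.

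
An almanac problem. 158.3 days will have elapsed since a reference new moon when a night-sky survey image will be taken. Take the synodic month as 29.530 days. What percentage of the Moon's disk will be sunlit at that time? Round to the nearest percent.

82%

158.3/29.530 = 5.361 lunations, so 5 complete cycles and 10.65 d into the next.
The Moon has covered 10.65/29.530 of its cycle, so θ ≈ 360° × 10.65/29.530 = 129.8°.
With cos θ = (-0.641), the lit fraction is (1 − (-0.641))/2 ≈ 0.820, so 82%.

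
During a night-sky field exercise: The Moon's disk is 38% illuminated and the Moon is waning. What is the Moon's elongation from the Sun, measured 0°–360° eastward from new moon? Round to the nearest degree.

284°

From f = (1 − cos θ)/2: cos θ = 1 − 2×0.38 = 0.240; arccos → 76.1°.
A waning Moon lies in 180°–360°, so θ = 360° − 76.1° = 283.9°.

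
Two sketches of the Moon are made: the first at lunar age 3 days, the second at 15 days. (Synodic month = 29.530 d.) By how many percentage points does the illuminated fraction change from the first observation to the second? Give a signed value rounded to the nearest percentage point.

θ₁ = 360° × 3/29.530 = 36.6°, f₁ = (1 − cos θ₁)/2 = 0.098.
θ₂ = 360° × 15/29.530 = 182.9°, f₂ = (1 − cos θ₂)/2 = 0.999.
Change = f₂ − f₁ = +0.901 → +90 percentage points.

+90 percentage points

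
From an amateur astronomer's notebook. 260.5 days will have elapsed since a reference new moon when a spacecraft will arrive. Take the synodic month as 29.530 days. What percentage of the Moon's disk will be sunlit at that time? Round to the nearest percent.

260.5 d spans 8 complete synodic months (8 × 29.530 = 236.24 d) plus 24.26 d.
Phase angle: θ = 360°·(24.26 d)/(29.530 d) = 295.8°.
Illuminated fraction = (1 − cos 295.8°)/2 = (1 − 0.434)/2 ≈ 0.283, so 28%.

28%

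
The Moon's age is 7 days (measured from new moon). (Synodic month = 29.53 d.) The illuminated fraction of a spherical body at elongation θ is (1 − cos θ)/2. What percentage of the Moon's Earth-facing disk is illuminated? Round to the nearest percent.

Phase angle: θ = 360°·(7 d)/(29.53 d) = 85.3°.
cos 85.3° = 0.081, so f = (1 − 0.081)/2 = 0.459, so 46%.

46%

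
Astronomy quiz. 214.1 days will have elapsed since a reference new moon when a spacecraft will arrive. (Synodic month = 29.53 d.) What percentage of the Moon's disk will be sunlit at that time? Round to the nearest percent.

50%

214.1/29.53 = 7.250 lunations, so 7 complete cycles and 7.39 d into the next.
The Moon has covered 7.39/29.53 of its cycle, so θ ≈ 360° × 7.39/29.53 = 90.1°.
Illuminated fraction = (1 − cos 90.1°)/2 = (1 − (-0.002))/2 ≈ 0.501, so 50%.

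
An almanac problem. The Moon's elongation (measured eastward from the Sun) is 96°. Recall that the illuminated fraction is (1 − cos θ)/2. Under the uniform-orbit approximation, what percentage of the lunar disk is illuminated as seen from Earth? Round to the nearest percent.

55%

Half-versine of 96°: (1 − (-0.105))/2 = 0.552, i.e. 55%.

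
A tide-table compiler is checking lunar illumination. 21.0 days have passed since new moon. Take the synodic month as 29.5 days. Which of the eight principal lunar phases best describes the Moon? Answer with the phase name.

last quarter

θ ≈ 360° × 21.0/29.5 = 256°, which falls in the last quarter sector.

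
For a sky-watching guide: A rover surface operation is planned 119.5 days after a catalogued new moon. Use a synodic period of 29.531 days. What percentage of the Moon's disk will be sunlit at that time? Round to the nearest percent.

2%

Reduce mod P: 119.5 − 4×29.531 = 1.38 d into the current lunation.
Phase angle: θ = 360°·(1.38 d)/(29.531 d) = 16.8°.
cos 16.8° = 0.957, so f = (1 − 0.957)/2 = 0.021, so 2%.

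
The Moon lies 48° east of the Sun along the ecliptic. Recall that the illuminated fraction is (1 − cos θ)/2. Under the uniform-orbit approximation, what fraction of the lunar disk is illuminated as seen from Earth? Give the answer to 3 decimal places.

0.165

Half-versine of 48°: (1 − 0.669)/2 = 0.165.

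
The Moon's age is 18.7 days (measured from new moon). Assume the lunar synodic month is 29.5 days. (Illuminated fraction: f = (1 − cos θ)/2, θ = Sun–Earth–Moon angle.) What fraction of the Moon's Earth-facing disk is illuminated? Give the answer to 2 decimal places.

0.83

The Moon has covered 18.7/29.5 of its cycle, so θ ≈ 360° × 18.7/29.5 = 228.2°.
With cos θ = (-0.666), the lit fraction is (1 − (-0.666))/2 ≈ 0.833.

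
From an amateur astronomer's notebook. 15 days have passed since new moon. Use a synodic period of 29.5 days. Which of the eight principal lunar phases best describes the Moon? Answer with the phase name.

At 15/29.5 of the cycle, θ ≈ 183° — the full moon range.

full moon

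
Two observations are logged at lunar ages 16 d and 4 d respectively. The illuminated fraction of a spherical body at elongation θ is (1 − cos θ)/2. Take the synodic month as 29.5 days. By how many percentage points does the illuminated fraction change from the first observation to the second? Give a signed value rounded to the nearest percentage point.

θ₁ = 360° × 16/29.5 = 195.3°, f₁ = (1 − cos θ₁)/2 = 0.982.
θ₂ = 360° × 4/29.5 = 48.8°, f₂ = (1 − cos θ₂)/2 = 0.171.
Change = f₂ − f₁ = -0.812 → -81 percentage points.

-81 pp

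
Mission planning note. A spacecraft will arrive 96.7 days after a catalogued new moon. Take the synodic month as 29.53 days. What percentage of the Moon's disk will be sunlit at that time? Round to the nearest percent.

96.7/29.53 = 3.275 lunations, so 3 complete cycles and 8.11 d into the next.
Phase angle: θ = 360°·(8.11 d)/(29.53 d) = 98.9°.
cos 98.9° = (-0.154), so f = (1 − (-0.154))/2 = 0.577, so 58%.

58%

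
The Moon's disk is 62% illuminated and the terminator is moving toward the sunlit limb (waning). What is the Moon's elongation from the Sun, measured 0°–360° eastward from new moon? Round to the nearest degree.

256°

Invert f = (1 − cos θ)/2 to get cos θ = 1 − 2(0.62) = -0.240, hence θ₀ = arccos -0.240 = 103.9°.
A waning Moon lies in 180°–360°, so θ = 360° − 103.9° = 256.1°.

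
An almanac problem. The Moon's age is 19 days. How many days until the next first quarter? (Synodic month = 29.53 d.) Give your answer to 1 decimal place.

First quarter occurs at elongation 90°, i.e. at age 29.53 × 90/360 = 7.383 d.
Already past this cycle's first quarter; the next is at 7.383 + 29.53 = 36.913 d, so 36.913 − 19 = 17.913 days.

17.9 days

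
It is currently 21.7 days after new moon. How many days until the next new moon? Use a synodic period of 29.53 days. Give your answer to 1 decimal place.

The next new moon completes the synodic month: 29.53 − 21.7 = 7.830 days.

7.8 days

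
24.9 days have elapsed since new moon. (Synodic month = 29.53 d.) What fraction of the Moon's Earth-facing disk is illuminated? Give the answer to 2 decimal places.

The Moon has covered 24.9/29.53 of its cycle, so θ ≈ 360° × 24.9/29.53 = 303.6°.
With cos θ = 0.553, the lit fraction is (1 − 0.553)/2 ≈ 0.224.

0.22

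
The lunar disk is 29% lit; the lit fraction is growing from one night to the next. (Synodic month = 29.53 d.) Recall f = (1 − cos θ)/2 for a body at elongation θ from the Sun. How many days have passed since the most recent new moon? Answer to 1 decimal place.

From f = (1 − cos θ)/2: cos θ = 1 − 2×0.29 = 0.420; arccos → 65.2°.
Before full moon the principal value applies: θ = 65.2°.
Age = 29.53 × 65.2°/360° ≈ 5.35 days.

5.3 days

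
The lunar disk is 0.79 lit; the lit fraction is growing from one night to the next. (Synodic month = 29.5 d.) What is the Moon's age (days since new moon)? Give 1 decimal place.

10.3 days

Invert f = (1 − cos θ)/2 to get cos θ = 1 − 2(0.79) = -0.580, hence θ₀ = arccos -0.580 = 125.5°.
Before full moon the principal value applies: θ = 125.5°.
At 360°/29.5 d per day, 125.5° corresponds to 10.28 days.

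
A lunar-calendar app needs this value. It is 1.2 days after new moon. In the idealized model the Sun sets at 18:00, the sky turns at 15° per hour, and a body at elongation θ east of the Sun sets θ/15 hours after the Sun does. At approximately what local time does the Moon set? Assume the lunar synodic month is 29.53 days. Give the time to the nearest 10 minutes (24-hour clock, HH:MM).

19:00

The Moon has covered 1.2/29.53 of its cycle, so θ ≈ 360° × 1.2/29.53 = 14.6°.
At 15° of sky rotation per hour, 14.6° corresponds to a 0.98 h lag.
18:00 + 0.975 h ≈ 18:59 → 19:00 to the nearest ten minutes.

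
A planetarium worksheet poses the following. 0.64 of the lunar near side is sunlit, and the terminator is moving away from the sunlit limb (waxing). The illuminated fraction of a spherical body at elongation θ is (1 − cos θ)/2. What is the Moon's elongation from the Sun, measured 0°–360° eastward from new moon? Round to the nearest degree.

106°

cos θ = 1 − 2f = -0.280, giving a principal value of 106.3°.
Waxing ⇒ before full, so θ = 106.3°.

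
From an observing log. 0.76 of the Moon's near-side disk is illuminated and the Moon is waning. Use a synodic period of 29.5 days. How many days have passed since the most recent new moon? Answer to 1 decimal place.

Invert f = (1 − cos θ)/2 to get cos θ = 1 − 2(0.76) = -0.520, hence θ₀ = arccos -0.520 = 121.3°.
Since the Moon is past full (waning), take the reflex angle: θ = 360° − 121.3° = 238.7°.
Age = 29.5 × 238.7°/360° ≈ 19.56 days.

19.6 days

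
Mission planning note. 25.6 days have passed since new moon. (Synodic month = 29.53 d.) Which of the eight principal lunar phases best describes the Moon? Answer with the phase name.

waning crescent

θ ≈ 360° × 25.6/29.53 = 312°, which falls in the waning crescent sector.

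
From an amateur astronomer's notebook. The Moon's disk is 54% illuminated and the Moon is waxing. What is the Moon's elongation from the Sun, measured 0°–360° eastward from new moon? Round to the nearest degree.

95°

From f = (1 − cos θ)/2: cos θ = 1 − 2×0.54 = -0.080; arccos → 94.6°.
Before full moon the principal value applies: θ = 94.6°.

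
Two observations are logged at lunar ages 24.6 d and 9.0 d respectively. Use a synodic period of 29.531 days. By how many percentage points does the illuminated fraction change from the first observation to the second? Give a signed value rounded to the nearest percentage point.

+42 pp

θ₁ = 360° × 24.6/29.531 = 299.9°, f₁ = (1 − cos θ₁)/2 = 0.251.
θ₂ = 360° × 9.0/29.531 = 109.7°, f₂ = (1 − cos θ₂)/2 = 0.669.
Change = f₂ − f₁ = +0.418 → +42 percentage points.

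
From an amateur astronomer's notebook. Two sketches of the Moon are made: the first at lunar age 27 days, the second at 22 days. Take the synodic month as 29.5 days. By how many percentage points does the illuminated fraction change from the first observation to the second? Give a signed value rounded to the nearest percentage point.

First observation: θ = 360°·27/29.5 = 329.5°, so f = 0.069.
Second observation: θ = 268.5°, f = 0.513.
Δf = 0.513 − 0.069 = +0.444, i.e. +44 pp.

+44 pp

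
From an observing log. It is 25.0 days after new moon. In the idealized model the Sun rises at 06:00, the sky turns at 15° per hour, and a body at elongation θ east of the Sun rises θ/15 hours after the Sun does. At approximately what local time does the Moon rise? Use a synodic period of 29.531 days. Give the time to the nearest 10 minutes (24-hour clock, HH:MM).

02:20

Elongation θ = 360° × 25.0/29.531 ≈ 304.8°.
At 15° of sky rotation per hour, 304.8° corresponds to a 20.32 h lag.
06:00 + 20.318 h ≈ 02:19 → 02:20 to the nearest ten minutes.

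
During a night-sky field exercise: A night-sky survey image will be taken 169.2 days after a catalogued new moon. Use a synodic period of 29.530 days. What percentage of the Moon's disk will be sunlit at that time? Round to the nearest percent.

169.2/29.530 = 5.730 lunations, so 5 complete cycles and 21.55 d into the next.
Phase angle: θ = 360°·(21.55 d)/(29.530 d) = 262.7°.
With cos θ = (-0.127), the lit fraction is (1 − (-0.127))/2 ≈ 0.563, so 56%.

56%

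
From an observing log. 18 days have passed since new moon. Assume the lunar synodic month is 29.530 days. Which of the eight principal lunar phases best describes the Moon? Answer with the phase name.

waning gibbous

At 18/29.530 of the cycle, θ ≈ 219° — the waning gibbous range.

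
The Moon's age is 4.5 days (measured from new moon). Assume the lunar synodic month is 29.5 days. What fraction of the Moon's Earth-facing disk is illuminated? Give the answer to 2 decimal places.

0.21

The Moon has covered 4.5/29.5 of its cycle, so θ ≈ 360° × 4.5/29.5 = 54.9°.
With cos θ = 0.575, the lit fraction is (1 − 0.575)/2 ≈ 0.213.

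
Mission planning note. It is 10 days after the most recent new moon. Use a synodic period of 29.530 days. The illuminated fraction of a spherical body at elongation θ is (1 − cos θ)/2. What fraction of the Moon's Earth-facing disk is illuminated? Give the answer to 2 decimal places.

0.76

Elongation θ = 360° × 10/29.530 ≈ 121.9°.
Illuminated fraction = (1 − cos 121.9°)/2 = (1 − (-0.529))/2 ≈ 0.764.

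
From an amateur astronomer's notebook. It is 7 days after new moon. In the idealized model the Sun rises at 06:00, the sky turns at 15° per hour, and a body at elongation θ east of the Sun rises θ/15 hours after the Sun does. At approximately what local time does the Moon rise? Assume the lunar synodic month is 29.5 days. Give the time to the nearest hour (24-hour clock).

Elongation θ = 360° × 7/29.5 ≈ 85.4°.
At 15° of sky rotation per hour, 85.4° corresponds to a 5.69 h lag.
06:00 + 5.69 h ≈ 11:42 → 12:00 to the nearest hour.

12:00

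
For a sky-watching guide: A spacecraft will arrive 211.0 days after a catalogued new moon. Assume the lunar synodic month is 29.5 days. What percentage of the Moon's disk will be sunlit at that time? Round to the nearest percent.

211.0/29.5 = 7.153 lunations, so 7 complete cycles and 4.50 d into the next.
The Moon has covered 4.50/29.5 of its cycle, so θ ≈ 360° × 4.50/29.5 = 54.9°.
cos 54.9° = 0.575, so f = (1 − 0.575)/2 = 0.213, so 21%.

21%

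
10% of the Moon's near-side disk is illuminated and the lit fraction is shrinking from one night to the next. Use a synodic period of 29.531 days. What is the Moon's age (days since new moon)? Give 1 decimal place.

cos θ = 1 − 2f = 0.800, giving a principal value of 36.9°.
A waning Moon lies in 180°–360°, so θ = 360° − 36.9° = 323.1°.
At 360°/29.531 d per day, 323.1° corresponds to 26.51 days.

26.5 days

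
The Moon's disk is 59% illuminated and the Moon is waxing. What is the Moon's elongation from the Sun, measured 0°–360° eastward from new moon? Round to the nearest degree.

From f = (1 − cos θ)/2: cos θ = 1 − 2×0.59 = -0.180; arccos → 100.4°.
Waxing ⇒ before full, so θ = 100.4°.

100°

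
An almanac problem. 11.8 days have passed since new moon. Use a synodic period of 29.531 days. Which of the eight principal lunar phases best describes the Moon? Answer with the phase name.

θ ≈ 360° × 11.8/29.531 = 144°, which falls in the waxing gibbous sector.

waxing gibbous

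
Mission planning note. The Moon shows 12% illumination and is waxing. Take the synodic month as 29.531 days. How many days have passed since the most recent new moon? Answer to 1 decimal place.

Invert f = (1 − cos θ)/2 to get cos θ = 1 − 2(0.12) = 0.760, hence θ₀ = arccos 0.760 = 40.5°.
Before full moon the principal value applies: θ = 40.5°.
That fraction of the synodic month is 40.5/360 × 29.531 d ≈ 3.33 d.

3.3 days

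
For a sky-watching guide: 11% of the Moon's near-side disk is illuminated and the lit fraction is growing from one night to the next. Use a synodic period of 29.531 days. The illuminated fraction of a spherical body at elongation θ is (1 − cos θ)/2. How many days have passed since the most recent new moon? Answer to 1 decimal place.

3.2 days

Invert f = (1 − cos θ)/2 to get cos θ = 1 − 2(0.11) = 0.780, hence θ₀ = arccos 0.780 = 38.7°.
The Moon is waxing (0°–180°), so θ = 38.7° directly.
That fraction of the synodic month is 38.7/360 × 29.531 d ≈ 3.18 d.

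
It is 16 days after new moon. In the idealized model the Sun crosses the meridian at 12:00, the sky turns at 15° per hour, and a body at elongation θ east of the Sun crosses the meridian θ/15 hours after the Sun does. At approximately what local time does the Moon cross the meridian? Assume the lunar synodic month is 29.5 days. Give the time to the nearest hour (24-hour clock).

01:00

Phase angle: θ = 360°·(16 d)/(29.5 d) = 195.3°.
Delay after the Sun = 195.3° / (15°/h) ≈ 13.02 h.
12:00 + 13.02 h ≈ 01:01 → 01:00 to the nearest hour.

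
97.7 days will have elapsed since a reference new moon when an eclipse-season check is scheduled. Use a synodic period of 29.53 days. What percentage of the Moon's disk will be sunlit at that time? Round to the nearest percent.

68%

Reduce mod P: 97.7 − 3×29.53 = 9.11 d into the current lunation.
Phase angle: θ = 360°·(9.11 d)/(29.53 d) = 111.1°.
cos 111.1° = (-0.359), so f = (1 − (-0.359))/2 = 0.680, so 68%.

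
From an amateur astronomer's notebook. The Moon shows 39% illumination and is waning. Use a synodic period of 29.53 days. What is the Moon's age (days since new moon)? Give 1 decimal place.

Invert f = (1 − cos θ)/2 to get cos θ = 1 − 2(0.39) = 0.220, hence θ₀ = arccos 0.220 = 77.3°.
Since the Moon is past full (waning), take the reflex angle: θ = 360° − 77.3° = 282.7°.
That fraction of the synodic month is 282.7/360 × 29.53 d ≈ 23.19 d.

23.2 days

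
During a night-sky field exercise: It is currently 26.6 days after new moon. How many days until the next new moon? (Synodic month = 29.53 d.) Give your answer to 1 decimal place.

2.9 days

The next new moon completes the synodic month: 29.53 − 26.6 = 2.930 days.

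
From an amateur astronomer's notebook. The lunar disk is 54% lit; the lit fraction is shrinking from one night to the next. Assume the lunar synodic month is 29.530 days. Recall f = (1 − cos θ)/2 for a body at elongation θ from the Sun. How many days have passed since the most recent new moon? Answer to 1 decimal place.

21.8 days

Invert f = (1 − cos θ)/2 to get cos θ = 1 − 2(0.54) = -0.080, hence θ₀ = arccos -0.080 = 94.6°.
A waning Moon lies in 180°–360°, so θ = 360° − 94.6° = 265.4°.
At 360°/29.530 d per day, 265.4° corresponds to 21.77 days.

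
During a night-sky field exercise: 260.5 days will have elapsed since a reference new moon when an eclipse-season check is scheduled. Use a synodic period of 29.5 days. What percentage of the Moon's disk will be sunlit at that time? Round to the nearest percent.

Reduce mod P: 260.5 − 8×29.5 = 24.50 d into the current lunation.
Elongation θ = 360° × 24.50/29.5 ≈ 299.0°.
Illuminated fraction = (1 − cos 299.0°)/2 = (1 − 0.485)/2 ≈ 0.258, so 26%.

26%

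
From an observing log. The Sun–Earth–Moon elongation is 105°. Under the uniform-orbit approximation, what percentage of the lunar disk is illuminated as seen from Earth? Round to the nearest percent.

63%

cos 105° = (-0.259), so f = (1 − (-0.259))/2 = 0.629, i.e. 63%.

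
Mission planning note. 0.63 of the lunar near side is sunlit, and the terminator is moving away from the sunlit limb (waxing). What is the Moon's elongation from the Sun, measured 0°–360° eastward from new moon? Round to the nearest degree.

105°

From f = (1 − cos θ)/2: cos θ = 1 − 2×0.63 = -0.260; arccos → 105.1°.
The Moon is waxing (0°–180°), so θ = 105.1° directly.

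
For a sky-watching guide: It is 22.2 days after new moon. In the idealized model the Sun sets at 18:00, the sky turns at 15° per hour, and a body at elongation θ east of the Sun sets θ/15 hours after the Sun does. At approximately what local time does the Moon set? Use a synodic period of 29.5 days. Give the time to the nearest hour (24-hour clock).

Phase angle: θ = 360°·(22.2 d)/(29.5 d) = 270.9°.
At 15° of sky rotation per hour, 270.9° corresponds to a 18.06 h lag.
18:00 + 18.06 h ≈ 12:04 → 12:00 to the nearest hour.

12:00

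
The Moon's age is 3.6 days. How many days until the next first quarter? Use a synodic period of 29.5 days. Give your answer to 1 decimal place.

First quarter occurs at elongation 90°, i.e. at age 29.5 × 90/360 = 7.375 d.
That is 7.375 − 3.6 = 3.775 days ahead.

3.8 days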